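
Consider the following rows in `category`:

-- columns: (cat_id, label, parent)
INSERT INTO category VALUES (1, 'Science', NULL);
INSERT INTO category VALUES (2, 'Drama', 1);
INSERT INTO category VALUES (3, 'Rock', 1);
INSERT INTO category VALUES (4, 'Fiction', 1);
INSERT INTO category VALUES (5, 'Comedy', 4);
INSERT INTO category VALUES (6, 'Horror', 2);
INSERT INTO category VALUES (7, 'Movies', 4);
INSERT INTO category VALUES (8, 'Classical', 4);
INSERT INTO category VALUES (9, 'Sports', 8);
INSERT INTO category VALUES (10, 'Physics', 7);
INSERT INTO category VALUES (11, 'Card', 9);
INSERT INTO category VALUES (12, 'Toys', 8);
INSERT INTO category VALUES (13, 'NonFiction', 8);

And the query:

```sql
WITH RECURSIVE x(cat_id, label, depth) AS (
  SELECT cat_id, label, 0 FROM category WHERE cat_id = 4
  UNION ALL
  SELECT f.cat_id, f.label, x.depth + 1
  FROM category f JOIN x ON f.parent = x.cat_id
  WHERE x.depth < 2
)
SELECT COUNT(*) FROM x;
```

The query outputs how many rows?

8

Base: cat_id=4 (Fiction) at depth 0.
Iteration 1: rows with parent in {4} -> Comedy (id 5, depth 1), Movies (id 7, depth 1), Classical (id 8, depth 1).
Iteration 2: rows with parent in {5,7,8} -> Sports (id 9, depth 2), Physics (id 10, depth 2), Toys (id 12, depth 2), NonFiction (id 13, depth 2).
Iteration 3: depth < 2 fails for all current rows; recursion stops.
Total rows emitted: 8.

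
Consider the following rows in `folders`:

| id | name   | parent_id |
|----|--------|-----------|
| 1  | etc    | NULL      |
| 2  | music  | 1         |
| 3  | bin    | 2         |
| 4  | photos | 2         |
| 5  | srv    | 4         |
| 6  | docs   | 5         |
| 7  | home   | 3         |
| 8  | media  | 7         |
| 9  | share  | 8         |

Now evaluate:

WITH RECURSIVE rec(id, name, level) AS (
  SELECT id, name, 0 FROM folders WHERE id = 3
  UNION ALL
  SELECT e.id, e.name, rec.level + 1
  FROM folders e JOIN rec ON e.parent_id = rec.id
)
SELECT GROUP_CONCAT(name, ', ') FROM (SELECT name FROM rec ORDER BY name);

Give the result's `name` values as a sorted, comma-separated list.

Base: id=3 (bin) at level 0.
Iteration 1: rows with parent_id in {3} -> home (id 7, level 1).
Iteration 2: rows with parent_id in {7} -> media (id 8, level 2).
Iteration 3: rows with parent_id in {8} -> share (id 9, level 3).
Iteration 4: no rows with parent_id in {9}; recursion stops.

bin, home, media, share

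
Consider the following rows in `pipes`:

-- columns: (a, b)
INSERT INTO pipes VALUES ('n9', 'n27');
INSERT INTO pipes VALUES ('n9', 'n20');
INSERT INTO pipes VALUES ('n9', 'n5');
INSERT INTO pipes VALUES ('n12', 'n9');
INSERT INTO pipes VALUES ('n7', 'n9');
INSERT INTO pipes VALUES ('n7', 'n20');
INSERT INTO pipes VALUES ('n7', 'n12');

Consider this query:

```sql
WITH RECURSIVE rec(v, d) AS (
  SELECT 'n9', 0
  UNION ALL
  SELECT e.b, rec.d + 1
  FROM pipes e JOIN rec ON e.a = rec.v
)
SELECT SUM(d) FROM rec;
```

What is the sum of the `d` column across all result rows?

3

Base: (n9, d=0).
Iteration 1: edges from {n9} -> (n20, d=1), (n27, d=1), (n5, d=1).
Iteration 2: no outgoing edges from {n20,n27,n5}; recursion stops.
SUM(d) = 0 + 1 + 1 + 1 = 3.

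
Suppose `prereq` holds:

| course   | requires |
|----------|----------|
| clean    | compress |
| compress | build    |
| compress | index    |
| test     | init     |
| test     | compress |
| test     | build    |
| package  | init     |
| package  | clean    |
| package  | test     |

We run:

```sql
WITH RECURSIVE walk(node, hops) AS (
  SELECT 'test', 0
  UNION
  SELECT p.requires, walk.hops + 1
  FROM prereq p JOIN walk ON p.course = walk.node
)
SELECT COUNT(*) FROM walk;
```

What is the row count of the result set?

Base: (test, hops=0).
Iteration 1: edges from {test} -> (build, hops=1), (compress, hops=1), (init, hops=1).
Iteration 2: edges from {build,compress,init} -> (build, hops=2), (index, hops=2).
Iteration 3: no outgoing edges from {build,index}; recursion stops.
Total rows emitted: 6.

6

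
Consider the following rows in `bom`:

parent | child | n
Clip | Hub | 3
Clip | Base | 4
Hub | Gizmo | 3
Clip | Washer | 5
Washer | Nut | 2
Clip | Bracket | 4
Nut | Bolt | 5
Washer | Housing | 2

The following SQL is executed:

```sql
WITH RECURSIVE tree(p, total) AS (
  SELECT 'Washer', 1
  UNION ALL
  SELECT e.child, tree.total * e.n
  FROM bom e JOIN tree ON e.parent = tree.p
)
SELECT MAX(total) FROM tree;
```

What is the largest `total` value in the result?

10

Base: (Washer, total=1).
Iteration 1: components of {Washer} -> Housing = 1*2 = 2, Nut = 1*2 = 2.
Iteration 2: components of {Housing,Nut} -> Bolt = 2*5 = 10.
Iteration 3: no further components; recursion stops.
total values: 1, 2, 2, 10; the maximum is 10.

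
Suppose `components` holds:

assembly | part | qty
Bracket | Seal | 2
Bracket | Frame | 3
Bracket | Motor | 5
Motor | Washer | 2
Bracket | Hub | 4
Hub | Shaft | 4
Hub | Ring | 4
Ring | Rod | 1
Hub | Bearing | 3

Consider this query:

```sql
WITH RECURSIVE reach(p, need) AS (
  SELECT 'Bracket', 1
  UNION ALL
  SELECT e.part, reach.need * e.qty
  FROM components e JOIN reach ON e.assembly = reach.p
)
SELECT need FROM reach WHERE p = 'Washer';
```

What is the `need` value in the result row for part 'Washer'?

10

Base: (Bracket, need=1).
Iteration 1: components of {Bracket} -> Frame = 1*3 = 3, Hub = 1*4 = 4, Motor = 1*5 = 5, Seal = 1*2 = 2.
Iteration 2: components of {Frame,Hub,Motor,Seal} -> Bearing = 4*3 = 12, Ring = 4*4 = 16, Shaft = 4*4 = 16, Washer = 5*2 = 10.
Iteration 3: components of {Bearing,Ring,Shaft,Washer} -> Rod = 16*1 = 16.
Iteration 4: no further components; recursion stops.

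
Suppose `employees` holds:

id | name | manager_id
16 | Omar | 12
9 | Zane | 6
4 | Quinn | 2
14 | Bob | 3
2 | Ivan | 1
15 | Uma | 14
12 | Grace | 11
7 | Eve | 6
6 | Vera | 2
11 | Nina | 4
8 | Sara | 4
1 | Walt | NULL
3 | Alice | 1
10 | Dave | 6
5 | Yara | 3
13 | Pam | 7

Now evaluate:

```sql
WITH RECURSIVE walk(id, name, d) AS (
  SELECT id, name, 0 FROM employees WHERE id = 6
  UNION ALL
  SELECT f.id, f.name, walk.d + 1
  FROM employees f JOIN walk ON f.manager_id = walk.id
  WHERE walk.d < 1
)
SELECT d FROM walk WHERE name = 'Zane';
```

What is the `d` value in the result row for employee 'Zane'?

1

Base: id=6 (Vera) at d 0.
Iteration 1: rows with manager_id in {6} -> Eve (id 7, d 1), Zane (id 9, d 1), Dave (id 10, d 1).
Iteration 2: d < 1 fails for all current rows; recursion stops.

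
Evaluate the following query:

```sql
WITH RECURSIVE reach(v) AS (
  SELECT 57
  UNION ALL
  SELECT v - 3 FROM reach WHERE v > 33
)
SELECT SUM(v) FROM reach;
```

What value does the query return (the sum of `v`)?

405

Base: v=57.
Iteration 1: 57 > 33 holds -> v = 57 - 3 = 54.
Iteration 2: 54 > 33 holds -> v = 54 - 3 = 51.
Iteration 3: 51 > 33 holds -> v = 51 - 3 = 48.
Iteration 4: 48 > 33 holds -> v = 48 - 3 = 45.
Iteration 5: 45 > 33 holds -> v = 45 - 3 = 42.
Iteration 6: 42 > 33 holds -> v = 42 - 3 = 39.
Iteration 7: 39 > 33 holds -> v = 39 - 3 = 36.
Iteration 8: 36 > 33 holds -> v = 36 - 3 = 33.
Iteration 9: 33 > 33 fails; recursion stops.
SUM(v) = 57 + 54 + 51 + 48 + 45 + 42 + 39 + 36 + 33 = 405.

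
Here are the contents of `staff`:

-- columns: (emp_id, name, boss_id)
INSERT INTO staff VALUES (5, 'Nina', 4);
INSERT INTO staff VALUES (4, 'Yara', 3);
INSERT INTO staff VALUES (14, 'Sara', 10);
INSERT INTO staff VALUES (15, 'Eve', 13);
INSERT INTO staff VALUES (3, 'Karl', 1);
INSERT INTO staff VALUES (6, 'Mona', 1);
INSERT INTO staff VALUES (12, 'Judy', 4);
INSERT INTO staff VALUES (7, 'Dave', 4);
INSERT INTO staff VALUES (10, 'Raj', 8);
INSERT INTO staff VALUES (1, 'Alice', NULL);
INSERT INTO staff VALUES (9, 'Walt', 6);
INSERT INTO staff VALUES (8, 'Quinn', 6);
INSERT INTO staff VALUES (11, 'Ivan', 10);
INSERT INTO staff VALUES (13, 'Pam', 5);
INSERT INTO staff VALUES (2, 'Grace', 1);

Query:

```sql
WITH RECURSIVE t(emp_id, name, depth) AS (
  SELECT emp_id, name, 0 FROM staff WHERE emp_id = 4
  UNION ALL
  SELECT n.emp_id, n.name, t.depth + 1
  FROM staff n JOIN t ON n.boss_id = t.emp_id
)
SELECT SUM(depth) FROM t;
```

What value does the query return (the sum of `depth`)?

Base: emp_id=4 (Yara) at depth 0.
Iteration 1: rows with boss_id in {4} -> Nina (id 5, depth 1), Dave (id 7, depth 1), Judy (id 12, depth 1).
Iteration 2: rows with boss_id in {5,7,12} -> Pam (id 13, depth 2).
Iteration 3: rows with boss_id in {13} -> Eve (id 15, depth 3).
Iteration 4: no rows with boss_id in {15}; recursion stops.
SUM(depth) = 0 + 1 + 1 + 1 + 2 + 3 = 8.

8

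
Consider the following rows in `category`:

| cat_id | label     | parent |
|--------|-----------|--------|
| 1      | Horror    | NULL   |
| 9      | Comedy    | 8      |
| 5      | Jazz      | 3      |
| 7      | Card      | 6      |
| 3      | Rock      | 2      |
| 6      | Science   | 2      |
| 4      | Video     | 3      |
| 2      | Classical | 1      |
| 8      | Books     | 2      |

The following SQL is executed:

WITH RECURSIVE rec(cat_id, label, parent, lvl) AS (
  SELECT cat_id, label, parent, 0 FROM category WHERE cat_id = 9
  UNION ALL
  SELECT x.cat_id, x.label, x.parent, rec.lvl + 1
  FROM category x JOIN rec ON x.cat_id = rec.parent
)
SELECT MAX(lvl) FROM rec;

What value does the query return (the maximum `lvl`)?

3

Base: cat_id=9 (Comedy), parent=8, lvl 0.
Iteration 1: join on cat_id=8 -> Books (id 8, parent=2, lvl 1).
Iteration 2: join on cat_id=2 -> Classical (id 2, parent=1, lvl 2).
Iteration 3: join on cat_id=1 -> Horror (id 1, parent=NULL, lvl 3).
Iteration 4: parent is NULL; no match; recursion stops.
lvl values: 0, 1, 2, 3; the maximum is 3.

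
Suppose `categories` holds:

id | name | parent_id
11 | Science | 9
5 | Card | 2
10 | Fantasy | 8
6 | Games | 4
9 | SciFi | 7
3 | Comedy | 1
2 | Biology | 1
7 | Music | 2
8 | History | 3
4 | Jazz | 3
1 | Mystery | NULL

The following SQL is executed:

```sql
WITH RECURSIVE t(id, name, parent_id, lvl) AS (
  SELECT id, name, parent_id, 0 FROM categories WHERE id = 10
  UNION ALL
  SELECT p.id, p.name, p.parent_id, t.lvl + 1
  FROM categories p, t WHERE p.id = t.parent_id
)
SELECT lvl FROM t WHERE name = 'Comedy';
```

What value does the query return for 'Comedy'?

Base: id=10 (Fantasy), parent_id=8, lvl 0.
Iteration 1: join on id=8 -> History (id 8, parent_id=3, lvl 1).
Iteration 2: join on id=3 -> Comedy (id 3, parent_id=1, lvl 2).
Iteration 3: join on id=1 -> Mystery (id 1, parent_id=NULL, lvl 3).
Iteration 4: parent_id is NULL; no match; recursion stops.

2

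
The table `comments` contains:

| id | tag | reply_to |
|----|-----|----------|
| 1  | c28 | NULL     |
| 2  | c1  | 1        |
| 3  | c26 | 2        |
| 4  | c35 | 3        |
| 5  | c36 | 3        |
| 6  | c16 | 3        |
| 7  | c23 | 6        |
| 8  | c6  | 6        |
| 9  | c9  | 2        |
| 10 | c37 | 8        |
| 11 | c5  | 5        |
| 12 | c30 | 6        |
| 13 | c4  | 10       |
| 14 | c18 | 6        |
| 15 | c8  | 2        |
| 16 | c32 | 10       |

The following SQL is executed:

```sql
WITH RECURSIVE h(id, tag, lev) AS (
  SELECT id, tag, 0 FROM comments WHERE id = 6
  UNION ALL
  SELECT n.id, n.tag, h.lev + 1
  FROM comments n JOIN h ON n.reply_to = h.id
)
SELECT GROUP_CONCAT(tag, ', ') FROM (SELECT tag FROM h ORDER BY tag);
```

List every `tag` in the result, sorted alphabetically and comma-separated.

Base: id=6 (c16) at lev 0.
Iteration 1: rows with reply_to in {6} -> c23 (id 7, lev 1), c6 (id 8, lev 1), c30 (id 12, lev 1), c18 (id 14, lev 1).
Iteration 2: rows with reply_to in {7,8,12,14} -> c37 (id 10, lev 2).
Iteration 3: rows with reply_to in {10} -> c4 (id 13, lev 3), c32 (id 16, lev 3).
Iteration 4: no rows with reply_to in {13,16}; recursion stops.

c16, c18, c23, c30, c32, c37, c4, c6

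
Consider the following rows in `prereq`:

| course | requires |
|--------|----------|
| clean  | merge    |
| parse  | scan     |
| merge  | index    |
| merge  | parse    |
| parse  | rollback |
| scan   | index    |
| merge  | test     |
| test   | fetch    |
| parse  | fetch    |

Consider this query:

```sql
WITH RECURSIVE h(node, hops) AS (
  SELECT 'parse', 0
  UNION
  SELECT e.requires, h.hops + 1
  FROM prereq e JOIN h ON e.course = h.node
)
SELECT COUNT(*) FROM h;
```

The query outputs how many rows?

5

Base: (parse, hops=0).
Iteration 1: edges from {parse} -> (fetch, hops=1), (rollback, hops=1), (scan, hops=1).
Iteration 2: edges from {fetch,rollback,scan} -> (index, hops=2).
Iteration 3: no outgoing edges from {index}; recursion stops.
Total rows emitted: 5.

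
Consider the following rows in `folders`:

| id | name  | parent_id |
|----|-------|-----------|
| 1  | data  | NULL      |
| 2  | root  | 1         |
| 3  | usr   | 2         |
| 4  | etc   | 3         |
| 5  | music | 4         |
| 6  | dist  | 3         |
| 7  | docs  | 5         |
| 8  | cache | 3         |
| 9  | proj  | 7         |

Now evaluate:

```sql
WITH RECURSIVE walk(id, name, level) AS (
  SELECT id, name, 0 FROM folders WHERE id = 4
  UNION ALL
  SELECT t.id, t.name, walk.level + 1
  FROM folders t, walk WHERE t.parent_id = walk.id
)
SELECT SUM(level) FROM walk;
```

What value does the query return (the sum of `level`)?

Base: id=4 (etc) at level 0.
Iteration 1: rows with parent_id in {4} -> music (id 5, level 1).
Iteration 2: rows with parent_id in {5} -> docs (id 7, level 2).
Iteration 3: rows with parent_id in {7} -> proj (id 9, level 3).
Iteration 4: no rows with parent_id in {9}; recursion stops.
SUM(level) = 0 + 1 + 2 + 3 = 6.

6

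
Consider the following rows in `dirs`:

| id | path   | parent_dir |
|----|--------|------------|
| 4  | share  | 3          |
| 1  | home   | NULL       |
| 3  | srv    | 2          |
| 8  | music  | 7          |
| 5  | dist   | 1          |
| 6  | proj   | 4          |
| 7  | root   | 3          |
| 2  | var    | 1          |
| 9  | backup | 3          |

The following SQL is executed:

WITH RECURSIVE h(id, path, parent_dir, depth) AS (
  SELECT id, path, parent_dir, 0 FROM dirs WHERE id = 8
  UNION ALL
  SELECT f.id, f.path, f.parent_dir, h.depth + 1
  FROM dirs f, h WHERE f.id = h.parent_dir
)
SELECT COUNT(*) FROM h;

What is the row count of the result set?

5

Base: id=8 (music), parent_dir=7, depth 0.
Iteration 1: join on id=7 -> root (id 7, parent_dir=3, depth 1).
Iteration 2: join on id=3 -> srv (id 3, parent_dir=2, depth 2).
Iteration 3: join on id=2 -> var (id 2, parent_dir=1, depth 3).
Iteration 4: join on id=1 -> home (id 1, parent_dir=NULL, depth 4).
Iteration 5: parent_dir is NULL; no match; recursion stops.
Total rows emitted: 5.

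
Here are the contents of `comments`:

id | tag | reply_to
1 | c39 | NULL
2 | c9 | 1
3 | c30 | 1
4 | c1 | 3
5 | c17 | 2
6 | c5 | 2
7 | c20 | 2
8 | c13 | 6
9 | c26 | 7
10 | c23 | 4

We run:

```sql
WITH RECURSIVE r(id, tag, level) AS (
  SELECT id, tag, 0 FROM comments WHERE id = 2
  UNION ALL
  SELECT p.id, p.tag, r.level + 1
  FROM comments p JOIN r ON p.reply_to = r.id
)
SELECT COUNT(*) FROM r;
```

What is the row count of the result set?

6

Base: id=2 (c9) at level 0.
Iteration 1: rows with reply_to in {2} -> c17 (id 5, level 1), c5 (id 6, level 1), c20 (id 7, level 1).
Iteration 2: rows with reply_to in {5,6,7} -> c13 (id 8, level 2), c26 (id 9, level 2).
Iteration 3: no rows with reply_to in {8,9}; recursion stops.
Total rows emitted: 6.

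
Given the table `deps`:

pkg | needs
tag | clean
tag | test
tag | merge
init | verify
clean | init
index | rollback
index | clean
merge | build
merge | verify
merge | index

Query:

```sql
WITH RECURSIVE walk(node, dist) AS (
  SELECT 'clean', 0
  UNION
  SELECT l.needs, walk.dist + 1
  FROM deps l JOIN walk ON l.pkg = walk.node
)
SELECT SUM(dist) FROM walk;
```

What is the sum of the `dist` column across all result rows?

3

Base: (clean, dist=0).
Iteration 1: edges from {clean} -> (init, dist=1).
Iteration 2: edges from {init} -> (verify, dist=2).
Iteration 3: no outgoing edges from {verify}; recursion stops.
SUM(dist) = 0 + 1 + 2 = 3.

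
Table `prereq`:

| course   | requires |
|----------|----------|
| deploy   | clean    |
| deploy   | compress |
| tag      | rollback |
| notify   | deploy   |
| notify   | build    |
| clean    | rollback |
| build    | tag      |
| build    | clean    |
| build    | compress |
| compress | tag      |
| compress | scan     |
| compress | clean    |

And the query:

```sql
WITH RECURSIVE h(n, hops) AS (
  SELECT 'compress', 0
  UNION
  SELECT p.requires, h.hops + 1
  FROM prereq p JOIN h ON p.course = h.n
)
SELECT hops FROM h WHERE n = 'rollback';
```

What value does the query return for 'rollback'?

2

Base: (compress, hops=0).
Iteration 1: edges from {compress} -> (clean, hops=1), (scan, hops=1), (tag, hops=1).
Iteration 2: edges from {clean,scan,tag} -> (rollback, hops=2). [UNION drops 1 duplicate row(s)]
Iteration 3: no outgoing edges from {rollback}; recursion stops.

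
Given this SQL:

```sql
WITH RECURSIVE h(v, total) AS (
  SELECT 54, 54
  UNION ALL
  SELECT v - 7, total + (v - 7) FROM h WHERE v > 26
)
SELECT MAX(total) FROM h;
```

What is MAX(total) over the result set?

200

Base: v=54, total=54.
Iteration 1: 54 > 26 holds -> v = 54 - 7 = 47, total = 54 + 47 = 101.
Iteration 2: 47 > 26 holds -> v = 47 - 7 = 40, total = 101 + 40 = 141.
Iteration 3: 40 > 26 holds -> v = 40 - 7 = 33, total = 141 + 33 = 174.
Iteration 4: 33 > 26 holds -> v = 33 - 7 = 26, total = 174 + 26 = 200.
Iteration 5: 26 > 26 fails; recursion stops.
total values: 54, 101, 141, 174, 200; the maximum is 200.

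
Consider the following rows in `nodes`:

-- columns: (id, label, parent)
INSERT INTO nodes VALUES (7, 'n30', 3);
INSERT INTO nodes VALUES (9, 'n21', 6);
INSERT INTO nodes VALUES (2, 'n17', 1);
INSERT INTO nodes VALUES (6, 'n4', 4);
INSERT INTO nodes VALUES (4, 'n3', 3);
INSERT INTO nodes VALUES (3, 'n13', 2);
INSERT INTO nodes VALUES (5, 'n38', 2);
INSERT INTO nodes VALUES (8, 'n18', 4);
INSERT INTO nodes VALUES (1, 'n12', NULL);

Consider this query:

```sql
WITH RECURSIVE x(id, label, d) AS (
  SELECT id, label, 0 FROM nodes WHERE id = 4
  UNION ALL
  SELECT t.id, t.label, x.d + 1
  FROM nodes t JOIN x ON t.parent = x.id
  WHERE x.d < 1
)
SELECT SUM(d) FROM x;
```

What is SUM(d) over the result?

Base: id=4 (n3) at d 0.
Iteration 1: rows with parent in {4} -> n4 (id 6, d 1), n18 (id 8, d 1).
Iteration 2: d < 1 fails for all current rows; recursion stops.
SUM(d) = 0 + 1 + 1 = 2.

2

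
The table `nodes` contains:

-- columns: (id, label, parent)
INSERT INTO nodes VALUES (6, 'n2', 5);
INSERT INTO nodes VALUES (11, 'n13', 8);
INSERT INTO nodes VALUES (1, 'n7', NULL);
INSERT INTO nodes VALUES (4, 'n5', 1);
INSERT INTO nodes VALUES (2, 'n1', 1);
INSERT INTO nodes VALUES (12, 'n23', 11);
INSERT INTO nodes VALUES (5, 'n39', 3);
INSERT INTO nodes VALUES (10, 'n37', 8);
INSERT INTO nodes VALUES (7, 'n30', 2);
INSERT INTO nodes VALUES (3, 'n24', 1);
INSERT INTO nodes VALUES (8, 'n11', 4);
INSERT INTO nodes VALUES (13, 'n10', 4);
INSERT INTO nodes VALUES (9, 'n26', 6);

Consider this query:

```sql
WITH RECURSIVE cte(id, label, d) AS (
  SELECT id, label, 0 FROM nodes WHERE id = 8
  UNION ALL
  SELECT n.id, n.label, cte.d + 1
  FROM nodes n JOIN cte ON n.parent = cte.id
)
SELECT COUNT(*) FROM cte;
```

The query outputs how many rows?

4

Base: id=8 (n11) at d 0.
Iteration 1: rows with parent in {8} -> n37 (id 10, d 1), n13 (id 11, d 1).
Iteration 2: rows with parent in {10,11} -> n23 (id 12, d 2).
Iteration 3: no rows with parent in {12}; recursion stops.
Total rows emitted: 4.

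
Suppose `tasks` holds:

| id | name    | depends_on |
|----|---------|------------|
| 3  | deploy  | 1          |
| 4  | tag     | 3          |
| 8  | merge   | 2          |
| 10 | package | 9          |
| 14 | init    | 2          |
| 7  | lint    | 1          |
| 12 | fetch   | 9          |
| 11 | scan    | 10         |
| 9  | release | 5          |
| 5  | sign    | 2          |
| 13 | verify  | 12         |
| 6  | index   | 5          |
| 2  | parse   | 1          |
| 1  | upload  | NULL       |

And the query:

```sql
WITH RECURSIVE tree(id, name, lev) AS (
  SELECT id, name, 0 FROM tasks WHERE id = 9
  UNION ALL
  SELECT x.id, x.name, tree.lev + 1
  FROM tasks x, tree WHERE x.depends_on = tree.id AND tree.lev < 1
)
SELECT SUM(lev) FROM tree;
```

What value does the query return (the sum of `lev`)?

2

Base: id=9 (release) at lev 0.
Iteration 1: rows with depends_on in {9} -> package (id 10, lev 1), fetch (id 12, lev 1).
Iteration 2: lev < 1 fails for all current rows; recursion stops.
SUM(lev) = 0 + 1 + 1 = 2.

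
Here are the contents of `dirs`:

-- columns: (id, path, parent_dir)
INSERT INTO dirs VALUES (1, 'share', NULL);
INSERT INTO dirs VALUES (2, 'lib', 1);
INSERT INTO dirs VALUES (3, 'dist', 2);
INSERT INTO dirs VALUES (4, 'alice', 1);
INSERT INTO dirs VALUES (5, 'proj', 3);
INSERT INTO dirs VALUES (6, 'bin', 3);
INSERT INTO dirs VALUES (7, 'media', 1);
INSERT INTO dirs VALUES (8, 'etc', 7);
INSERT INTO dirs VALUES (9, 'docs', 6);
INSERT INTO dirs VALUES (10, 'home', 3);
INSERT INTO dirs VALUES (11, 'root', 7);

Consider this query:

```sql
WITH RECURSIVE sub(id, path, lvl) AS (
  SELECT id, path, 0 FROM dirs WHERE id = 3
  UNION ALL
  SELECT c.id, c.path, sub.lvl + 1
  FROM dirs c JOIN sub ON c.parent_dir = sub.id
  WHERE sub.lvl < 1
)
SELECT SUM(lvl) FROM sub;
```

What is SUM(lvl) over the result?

3

Base: id=3 (dist) at lvl 0.
Iteration 1: rows with parent_dir in {3} -> proj (id 5, lvl 1), bin (id 6, lvl 1), home (id 10, lvl 1).
Iteration 2: lvl < 1 fails for all current rows; recursion stops.
SUM(lvl) = 0 + 1 + 1 + 1 = 3.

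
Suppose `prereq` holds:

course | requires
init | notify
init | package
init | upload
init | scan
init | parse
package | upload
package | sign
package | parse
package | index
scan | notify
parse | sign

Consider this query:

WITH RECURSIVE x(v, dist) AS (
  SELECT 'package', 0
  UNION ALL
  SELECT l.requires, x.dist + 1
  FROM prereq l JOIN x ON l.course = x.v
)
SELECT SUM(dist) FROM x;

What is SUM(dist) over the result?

Base: (package, dist=0).
Iteration 1: edges from {package} -> (index, dist=1), (parse, dist=1), (sign, dist=1), (upload, dist=1).
Iteration 2: edges from {index,parse,sign,upload} -> (sign, dist=2).
Iteration 3: no outgoing edges from {sign}; recursion stops.
SUM(dist) = 0 + 1 + 1 + 1 + 1 + 2 = 6.

6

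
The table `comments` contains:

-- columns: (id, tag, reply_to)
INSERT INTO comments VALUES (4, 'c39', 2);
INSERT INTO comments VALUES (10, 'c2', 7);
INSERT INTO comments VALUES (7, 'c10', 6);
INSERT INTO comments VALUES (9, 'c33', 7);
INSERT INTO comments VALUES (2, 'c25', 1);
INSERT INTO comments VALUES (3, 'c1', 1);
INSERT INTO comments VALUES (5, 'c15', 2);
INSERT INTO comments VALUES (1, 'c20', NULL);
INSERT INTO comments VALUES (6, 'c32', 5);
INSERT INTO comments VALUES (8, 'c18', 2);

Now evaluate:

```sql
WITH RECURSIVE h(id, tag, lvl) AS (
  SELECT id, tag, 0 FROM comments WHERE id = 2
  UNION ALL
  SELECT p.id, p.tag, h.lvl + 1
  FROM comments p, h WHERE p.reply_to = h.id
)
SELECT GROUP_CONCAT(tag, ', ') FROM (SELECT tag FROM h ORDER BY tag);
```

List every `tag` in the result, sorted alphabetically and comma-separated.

Base: id=2 (c25) at lvl 0.
Iteration 1: rows with reply_to in {2} -> c39 (id 4, lvl 1), c15 (id 5, lvl 1), c18 (id 8, lvl 1).
Iteration 2: rows with reply_to in {4,5,8} -> c32 (id 6, lvl 2).
Iteration 3: rows with reply_to in {6} -> c10 (id 7, lvl 3).
Iteration 4: rows with reply_to in {7} -> c33 (id 9, lvl 4), c2 (id 10, lvl 4).
Iteration 5: no rows with reply_to in {9,10}; recursion stops.

c10, c15, c18, c2, c25, c32, c33, c39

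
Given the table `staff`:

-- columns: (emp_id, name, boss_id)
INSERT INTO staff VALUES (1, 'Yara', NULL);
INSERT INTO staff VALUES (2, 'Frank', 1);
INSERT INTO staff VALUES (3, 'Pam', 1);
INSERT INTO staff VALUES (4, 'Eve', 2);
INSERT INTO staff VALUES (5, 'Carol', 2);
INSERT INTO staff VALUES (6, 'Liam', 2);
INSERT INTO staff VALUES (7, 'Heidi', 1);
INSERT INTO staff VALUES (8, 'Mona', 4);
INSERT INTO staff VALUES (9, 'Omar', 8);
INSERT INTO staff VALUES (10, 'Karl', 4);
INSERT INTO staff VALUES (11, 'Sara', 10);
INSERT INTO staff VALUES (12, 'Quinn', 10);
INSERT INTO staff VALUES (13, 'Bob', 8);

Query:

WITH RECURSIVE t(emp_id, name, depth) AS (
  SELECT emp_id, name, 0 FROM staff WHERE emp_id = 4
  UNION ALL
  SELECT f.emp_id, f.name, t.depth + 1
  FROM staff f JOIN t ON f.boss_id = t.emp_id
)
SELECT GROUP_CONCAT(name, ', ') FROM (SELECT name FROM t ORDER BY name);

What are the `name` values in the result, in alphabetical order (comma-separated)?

Bob, Eve, Karl, Mona, Omar, Quinn, Sara

Base: emp_id=4 (Eve) at depth 0.
Iteration 1: rows with boss_id in {4} -> Mona (id 8, depth 1), Karl (id 10, depth 1).
Iteration 2: rows with boss_id in {8,10} -> Omar (id 9, depth 2), Sara (id 11, depth 2), Quinn (id 12, depth 2), Bob (id 13, depth 2).
Iteration 3: no rows with boss_id in {9,11,12,13}; recursion stops.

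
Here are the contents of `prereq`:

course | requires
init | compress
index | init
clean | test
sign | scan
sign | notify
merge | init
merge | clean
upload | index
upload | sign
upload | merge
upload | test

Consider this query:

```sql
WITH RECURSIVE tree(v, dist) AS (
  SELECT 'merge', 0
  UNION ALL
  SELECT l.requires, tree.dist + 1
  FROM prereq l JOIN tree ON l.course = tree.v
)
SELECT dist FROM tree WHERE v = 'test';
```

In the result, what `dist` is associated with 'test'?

Base: (merge, dist=0).
Iteration 1: edges from {merge} -> (clean, dist=1), (init, dist=1).
Iteration 2: edges from {clean,init} -> (compress, dist=2), (test, dist=2).
Iteration 3: no outgoing edges from {compress,test}; recursion stops.

2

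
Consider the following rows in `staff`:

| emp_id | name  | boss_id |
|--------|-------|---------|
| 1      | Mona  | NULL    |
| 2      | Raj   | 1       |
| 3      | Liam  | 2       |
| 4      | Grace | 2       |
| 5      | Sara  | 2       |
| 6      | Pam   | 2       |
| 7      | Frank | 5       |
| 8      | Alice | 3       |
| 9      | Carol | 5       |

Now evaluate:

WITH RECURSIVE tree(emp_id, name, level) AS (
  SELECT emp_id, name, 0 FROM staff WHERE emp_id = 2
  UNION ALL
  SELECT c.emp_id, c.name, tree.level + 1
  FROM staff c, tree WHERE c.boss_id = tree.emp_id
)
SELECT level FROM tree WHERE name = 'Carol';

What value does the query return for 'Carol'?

Base: emp_id=2 (Raj) at level 0.
Iteration 1: rows with boss_id in {2} -> Liam (id 3, level 1), Grace (id 4, level 1), Sara (id 5, level 1), Pam (id 6, level 1).
Iteration 2: rows with boss_id in {3,4,5,6} -> Frank (id 7, level 2), Alice (id 8, level 2), Carol (id 9, level 2).
Iteration 3: no rows with boss_id in {7,8,9}; recursion stops.

2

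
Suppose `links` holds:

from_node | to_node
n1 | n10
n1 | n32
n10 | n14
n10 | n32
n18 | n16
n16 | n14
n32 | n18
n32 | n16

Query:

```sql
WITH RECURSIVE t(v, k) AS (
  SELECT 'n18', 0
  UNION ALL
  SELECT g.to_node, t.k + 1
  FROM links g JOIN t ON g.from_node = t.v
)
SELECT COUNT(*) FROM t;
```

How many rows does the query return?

Base: (n18, k=0).
Iteration 1: edges from {n18} -> (n16, k=1).
Iteration 2: edges from {n16} -> (n14, k=2).
Iteration 3: no outgoing edges from {n14}; recursion stops.
Total rows emitted: 3.

3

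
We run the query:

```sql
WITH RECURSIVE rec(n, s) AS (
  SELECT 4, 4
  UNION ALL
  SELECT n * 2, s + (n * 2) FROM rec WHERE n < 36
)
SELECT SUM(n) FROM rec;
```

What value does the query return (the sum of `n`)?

124

Base: n=4, s=4.
Iteration 1: 4 < 36 holds -> n = 4 * 2 = 8, s = 4 + 8 = 12.
Iteration 2: 8 < 36 holds -> n = 8 * 2 = 16, s = 12 + 16 = 28.
Iteration 3: 16 < 36 holds -> n = 16 * 2 = 32, s = 28 + 32 = 60.
Iteration 4: 32 < 36 holds -> n = 32 * 2 = 64, s = 60 + 64 = 124.
Iteration 5: 64 < 36 fails; recursion stops.
SUM(n) = 4 + 8 + 16 + 32 + 64 = 124.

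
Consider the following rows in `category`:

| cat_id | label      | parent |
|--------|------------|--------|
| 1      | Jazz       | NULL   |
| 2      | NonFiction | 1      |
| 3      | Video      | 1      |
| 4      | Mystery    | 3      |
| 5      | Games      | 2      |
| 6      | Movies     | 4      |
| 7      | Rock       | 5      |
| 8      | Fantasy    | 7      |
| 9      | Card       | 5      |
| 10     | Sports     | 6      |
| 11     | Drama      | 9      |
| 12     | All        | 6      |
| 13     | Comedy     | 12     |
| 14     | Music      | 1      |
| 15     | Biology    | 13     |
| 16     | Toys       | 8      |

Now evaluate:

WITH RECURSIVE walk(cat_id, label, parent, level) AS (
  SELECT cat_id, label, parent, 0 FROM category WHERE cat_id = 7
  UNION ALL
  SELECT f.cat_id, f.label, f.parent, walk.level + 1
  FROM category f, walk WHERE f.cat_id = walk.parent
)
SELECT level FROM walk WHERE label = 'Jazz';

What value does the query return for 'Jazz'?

3

Base: cat_id=7 (Rock), parent=5, level 0.
Iteration 1: join on cat_id=5 -> Games (id 5, parent=2, level 1).
Iteration 2: join on cat_id=2 -> NonFiction (id 2, parent=1, level 2).
Iteration 3: join on cat_id=1 -> Jazz (id 1, parent=NULL, level 3).
Iteration 4: parent is NULL; no match; recursion stops.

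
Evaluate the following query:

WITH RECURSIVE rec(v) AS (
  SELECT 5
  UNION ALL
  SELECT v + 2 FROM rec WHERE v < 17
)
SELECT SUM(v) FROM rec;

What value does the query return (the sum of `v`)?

Base: v=5.
Iteration 1: 5 < 17 holds -> v = 5 + 2 = 7.
Iteration 2: 7 < 17 holds -> v = 7 + 2 = 9.
Iteration 3: 9 < 17 holds -> v = 9 + 2 = 11.
Iteration 4: 11 < 17 holds -> v = 11 + 2 = 13.
Iteration 5: 13 < 17 holds -> v = 13 + 2 = 15.
Iteration 6: 15 < 17 holds -> v = 15 + 2 = 17.
Iteration 7: 17 < 17 fails; recursion stops.
SUM(v) = 5 + 7 + 9 + 11 + 13 + 15 + 17 = 77.

77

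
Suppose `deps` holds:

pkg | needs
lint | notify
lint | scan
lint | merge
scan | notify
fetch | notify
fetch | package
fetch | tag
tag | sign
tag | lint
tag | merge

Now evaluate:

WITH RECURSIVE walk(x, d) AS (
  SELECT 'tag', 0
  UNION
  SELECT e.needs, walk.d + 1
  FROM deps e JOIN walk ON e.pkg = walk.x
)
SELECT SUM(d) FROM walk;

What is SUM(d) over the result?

Base: (tag, d=0).
Iteration 1: edges from {tag} -> (lint, d=1), (merge, d=1), (sign, d=1).
Iteration 2: edges from {lint,merge,sign} -> (merge, d=2), (notify, d=2), (scan, d=2).
Iteration 3: edges from {merge,notify,scan} -> (notify, d=3).
Iteration 4: no outgoing edges from {notify}; recursion stops.
SUM(d) = 0 + 1 + 1 + 1 + 2 + 2 + 2 + 3 = 12.

12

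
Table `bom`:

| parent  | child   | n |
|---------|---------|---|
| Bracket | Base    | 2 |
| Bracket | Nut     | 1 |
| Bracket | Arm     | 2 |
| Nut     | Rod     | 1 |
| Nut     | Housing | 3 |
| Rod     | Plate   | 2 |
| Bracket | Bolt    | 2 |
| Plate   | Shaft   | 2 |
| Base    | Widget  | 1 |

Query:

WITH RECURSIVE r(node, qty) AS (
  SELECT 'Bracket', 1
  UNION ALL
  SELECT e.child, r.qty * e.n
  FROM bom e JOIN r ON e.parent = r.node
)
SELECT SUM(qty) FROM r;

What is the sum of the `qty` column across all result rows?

Base: (Bracket, qty=1).
Iteration 1: components of {Bracket} -> Arm = 1*2 = 2, Base = 1*2 = 2, Bolt = 1*2 = 2, Nut = 1*1 = 1.
Iteration 2: components of {Arm,Base,Bolt,Nut} -> Housing = 1*3 = 3, Rod = 1*1 = 1, Widget = 2*1 = 2.
Iteration 3: components of {Housing,Rod,Widget} -> Plate = 1*2 = 2.
Iteration 4: components of {Plate} -> Shaft = 2*2 = 4.
Iteration 5: no further components; recursion stops.
SUM(qty) = 1 + 2 + 1 + 2 + 2 + 2 + 1 + 3 + 2 + 4 = 20.

20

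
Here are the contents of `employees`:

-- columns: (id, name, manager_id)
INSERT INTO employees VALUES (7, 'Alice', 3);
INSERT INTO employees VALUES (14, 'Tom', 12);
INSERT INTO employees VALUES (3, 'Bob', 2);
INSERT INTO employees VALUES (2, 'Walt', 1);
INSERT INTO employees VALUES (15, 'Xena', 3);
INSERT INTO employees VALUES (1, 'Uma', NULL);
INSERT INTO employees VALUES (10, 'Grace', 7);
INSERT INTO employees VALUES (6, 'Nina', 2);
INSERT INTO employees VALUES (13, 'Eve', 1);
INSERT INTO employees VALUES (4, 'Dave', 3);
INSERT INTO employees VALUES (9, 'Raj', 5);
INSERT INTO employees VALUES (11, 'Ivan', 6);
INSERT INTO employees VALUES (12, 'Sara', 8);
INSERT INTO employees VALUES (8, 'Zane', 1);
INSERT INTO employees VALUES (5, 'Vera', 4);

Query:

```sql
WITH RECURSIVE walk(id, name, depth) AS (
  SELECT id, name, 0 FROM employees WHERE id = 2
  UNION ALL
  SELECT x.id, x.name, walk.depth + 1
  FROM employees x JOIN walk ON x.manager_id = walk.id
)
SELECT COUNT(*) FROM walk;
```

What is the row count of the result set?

Base: id=2 (Walt) at depth 0.
Iteration 1: rows with manager_id in {2} -> Bob (id 3, depth 1), Nina (id 6, depth 1).
Iteration 2: rows with manager_id in {3,6} -> Dave (id 4, depth 2), Alice (id 7, depth 2), Ivan (id 11, depth 2), Xena (id 15, depth 2).
Iteration 3: rows with manager_id in {4,7,11,15} -> Vera (id 5, depth 3), Grace (id 10, depth 3).
Iteration 4: rows with manager_id in {5,10} -> Raj (id 9, depth 4).
Iteration 5: no rows with manager_id in {9}; recursion stops.
Total rows emitted: 10.

10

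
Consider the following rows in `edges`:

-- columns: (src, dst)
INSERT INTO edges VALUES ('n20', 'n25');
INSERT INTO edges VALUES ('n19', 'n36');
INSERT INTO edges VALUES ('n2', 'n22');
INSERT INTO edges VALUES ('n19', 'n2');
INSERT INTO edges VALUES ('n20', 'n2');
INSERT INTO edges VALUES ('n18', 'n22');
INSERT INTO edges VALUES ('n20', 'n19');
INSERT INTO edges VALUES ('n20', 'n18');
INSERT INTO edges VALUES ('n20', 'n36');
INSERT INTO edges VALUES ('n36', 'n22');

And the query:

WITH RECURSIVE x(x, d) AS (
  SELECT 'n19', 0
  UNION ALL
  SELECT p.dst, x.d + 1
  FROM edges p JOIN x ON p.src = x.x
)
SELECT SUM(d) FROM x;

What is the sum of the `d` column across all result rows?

6

Base: (n19, d=0).
Iteration 1: edges from {n19} -> (n2, d=1), (n36, d=1).
Iteration 2: edges from {n2,n36} -> (n22, d=2) x2. [UNION ALL keeps all 2 new rows, including repeats]
Iteration 3: no outgoing edges from {n22}; recursion stops.
SUM(d) = 0 + 1 + 1 + 2 + 2 = 6.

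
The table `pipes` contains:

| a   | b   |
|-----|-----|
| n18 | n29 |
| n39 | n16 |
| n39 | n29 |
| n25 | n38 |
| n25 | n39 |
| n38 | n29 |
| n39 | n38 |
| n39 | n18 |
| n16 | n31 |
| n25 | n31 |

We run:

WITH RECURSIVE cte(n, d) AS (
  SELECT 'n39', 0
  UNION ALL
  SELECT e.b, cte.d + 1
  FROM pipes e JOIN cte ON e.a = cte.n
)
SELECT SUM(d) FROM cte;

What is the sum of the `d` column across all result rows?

Base: (n39, d=0).
Iteration 1: edges from {n39} -> (n16, d=1), (n18, d=1), (n29, d=1), (n38, d=1).
Iteration 2: edges from {n16,n18,n29,n38} -> (n29, d=2) x2, (n31, d=2). [UNION ALL keeps all 3 new rows, including repeats]
Iteration 3: no outgoing edges from {n29,n31}; recursion stops.
SUM(d) = 0 + 1 + 1 + 1 + 1 + 2 + 2 + 2 = 10.

10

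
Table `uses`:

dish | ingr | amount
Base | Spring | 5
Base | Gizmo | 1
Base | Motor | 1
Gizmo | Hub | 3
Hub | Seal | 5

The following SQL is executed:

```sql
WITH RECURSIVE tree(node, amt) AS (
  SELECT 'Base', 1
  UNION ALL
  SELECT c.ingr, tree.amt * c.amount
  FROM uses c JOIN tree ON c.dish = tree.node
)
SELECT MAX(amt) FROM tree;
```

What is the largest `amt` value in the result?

15

Base: (Base, amt=1).
Iteration 1: components of {Base} -> Gizmo = 1*1 = 1, Motor = 1*1 = 1, Spring = 1*5 = 5.
Iteration 2: components of {Gizmo,Motor,Spring} -> Hub = 1*3 = 3.
Iteration 3: components of {Hub} -> Seal = 3*5 = 15.
Iteration 4: no further components; recursion stops.
amt values: 1, 5, 1, 1, 3, 15; the maximum is 15.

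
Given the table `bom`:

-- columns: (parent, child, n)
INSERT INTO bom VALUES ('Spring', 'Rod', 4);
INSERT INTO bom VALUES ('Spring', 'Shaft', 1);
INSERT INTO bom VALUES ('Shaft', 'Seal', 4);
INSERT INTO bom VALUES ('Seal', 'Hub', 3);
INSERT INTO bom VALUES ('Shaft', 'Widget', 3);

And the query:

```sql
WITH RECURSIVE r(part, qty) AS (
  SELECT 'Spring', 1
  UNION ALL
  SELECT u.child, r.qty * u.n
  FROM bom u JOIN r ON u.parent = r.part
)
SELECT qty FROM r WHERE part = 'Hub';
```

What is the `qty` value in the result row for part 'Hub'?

12

Base: (Spring, qty=1).
Iteration 1: components of {Spring} -> Rod = 1*4 = 4, Shaft = 1*1 = 1.
Iteration 2: components of {Rod,Shaft} -> Seal = 1*4 = 4, Widget = 1*3 = 3.
Iteration 3: components of {Seal,Widget} -> Hub = 4*3 = 12.
Iteration 4: no further components; recursion stops.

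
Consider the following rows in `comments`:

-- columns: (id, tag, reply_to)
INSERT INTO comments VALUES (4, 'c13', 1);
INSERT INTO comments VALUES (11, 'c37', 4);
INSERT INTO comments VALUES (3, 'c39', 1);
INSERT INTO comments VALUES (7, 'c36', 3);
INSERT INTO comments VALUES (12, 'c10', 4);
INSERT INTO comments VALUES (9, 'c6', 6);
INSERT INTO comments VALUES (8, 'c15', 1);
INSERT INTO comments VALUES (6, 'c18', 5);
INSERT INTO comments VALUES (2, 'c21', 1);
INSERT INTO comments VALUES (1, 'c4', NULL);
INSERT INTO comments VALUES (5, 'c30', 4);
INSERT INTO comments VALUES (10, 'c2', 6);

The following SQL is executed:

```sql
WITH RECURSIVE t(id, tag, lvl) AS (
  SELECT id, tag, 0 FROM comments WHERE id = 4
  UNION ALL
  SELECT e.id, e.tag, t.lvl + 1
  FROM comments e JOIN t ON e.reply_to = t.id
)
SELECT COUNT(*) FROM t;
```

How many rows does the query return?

7

Base: id=4 (c13) at lvl 0.
Iteration 1: rows with reply_to in {4} -> c30 (id 5, lvl 1), c37 (id 11, lvl 1), c10 (id 12, lvl 1).
Iteration 2: rows with reply_to in {5,11,12} -> c18 (id 6, lvl 2).
Iteration 3: rows with reply_to in {6} -> c6 (id 9, lvl 3), c2 (id 10, lvl 3).
Iteration 4: no rows with reply_to in {9,10}; recursion stops.
Total rows emitted: 7.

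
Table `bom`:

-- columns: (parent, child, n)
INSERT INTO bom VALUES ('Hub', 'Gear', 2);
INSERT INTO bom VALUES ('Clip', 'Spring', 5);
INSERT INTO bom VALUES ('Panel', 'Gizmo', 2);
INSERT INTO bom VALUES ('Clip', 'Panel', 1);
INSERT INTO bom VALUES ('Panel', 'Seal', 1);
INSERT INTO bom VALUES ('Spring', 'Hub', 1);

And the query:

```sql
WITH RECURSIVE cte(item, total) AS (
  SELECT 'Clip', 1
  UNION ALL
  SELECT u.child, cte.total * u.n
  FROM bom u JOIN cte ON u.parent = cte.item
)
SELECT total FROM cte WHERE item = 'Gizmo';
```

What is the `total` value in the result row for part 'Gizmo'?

2

Base: (Clip, total=1).
Iteration 1: components of {Clip} -> Panel = 1*1 = 1, Spring = 1*5 = 5.
Iteration 2: components of {Panel,Spring} -> Gizmo = 1*2 = 2, Hub = 5*1 = 5, Seal = 1*1 = 1.
Iteration 3: components of {Gizmo,Hub,Seal} -> Gear = 5*2 = 10.
Iteration 4: no further components; recursion stops.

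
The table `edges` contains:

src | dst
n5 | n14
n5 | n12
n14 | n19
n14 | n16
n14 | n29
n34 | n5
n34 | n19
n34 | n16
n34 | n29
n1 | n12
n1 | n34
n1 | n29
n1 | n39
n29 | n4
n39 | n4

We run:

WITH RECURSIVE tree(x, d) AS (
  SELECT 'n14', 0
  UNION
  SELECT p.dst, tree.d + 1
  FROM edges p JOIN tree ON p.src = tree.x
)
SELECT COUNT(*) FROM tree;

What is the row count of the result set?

5

Base: (n14, d=0).
Iteration 1: edges from {n14} -> (n16, d=1), (n19, d=1), (n29, d=1).
Iteration 2: edges from {n16,n19,n29} -> (n4, d=2).
Iteration 3: no outgoing edges from {n4}; recursion stops.
Total rows emitted: 5.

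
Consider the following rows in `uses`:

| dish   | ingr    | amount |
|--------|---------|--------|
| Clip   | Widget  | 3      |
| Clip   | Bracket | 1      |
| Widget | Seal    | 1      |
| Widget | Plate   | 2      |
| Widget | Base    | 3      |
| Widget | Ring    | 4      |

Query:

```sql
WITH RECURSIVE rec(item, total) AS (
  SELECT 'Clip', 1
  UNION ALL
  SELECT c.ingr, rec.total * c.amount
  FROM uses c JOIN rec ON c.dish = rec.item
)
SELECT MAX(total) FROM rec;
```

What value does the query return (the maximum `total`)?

Base: (Clip, total=1).
Iteration 1: components of {Clip} -> Bracket = 1*1 = 1, Widget = 1*3 = 3.
Iteration 2: components of {Bracket,Widget} -> Base = 3*3 = 9, Plate = 3*2 = 6, Ring = 3*4 = 12, Seal = 3*1 = 3.
Iteration 3: no further components; recursion stops.
total values: 1, 3, 1, 3, 6, 9, 12; the maximum is 12.

12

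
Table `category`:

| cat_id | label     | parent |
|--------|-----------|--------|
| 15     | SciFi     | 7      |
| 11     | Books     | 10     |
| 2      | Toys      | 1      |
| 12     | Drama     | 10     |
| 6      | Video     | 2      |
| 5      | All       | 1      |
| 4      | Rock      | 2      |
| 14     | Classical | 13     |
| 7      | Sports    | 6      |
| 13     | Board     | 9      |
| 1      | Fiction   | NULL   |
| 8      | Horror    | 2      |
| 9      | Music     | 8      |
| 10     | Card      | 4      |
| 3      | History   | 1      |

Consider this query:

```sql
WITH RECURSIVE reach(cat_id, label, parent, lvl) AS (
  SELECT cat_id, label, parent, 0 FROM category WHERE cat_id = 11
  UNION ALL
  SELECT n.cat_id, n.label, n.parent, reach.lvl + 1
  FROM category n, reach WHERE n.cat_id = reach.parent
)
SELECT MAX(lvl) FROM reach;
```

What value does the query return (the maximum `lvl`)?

Base: cat_id=11 (Books), parent=10, lvl 0.
Iteration 1: join on cat_id=10 -> Card (id 10, parent=4, lvl 1).
Iteration 2: join on cat_id=4 -> Rock (id 4, parent=2, lvl 2).
Iteration 3: join on cat_id=2 -> Toys (id 2, parent=1, lvl 3).
Iteration 4: join on cat_id=1 -> Fiction (id 1, parent=NULL, lvl 4).
Iteration 5: parent is NULL; no match; recursion stops.
lvl values: 0, 1, 2, 3, 4; the maximum is 4.

4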